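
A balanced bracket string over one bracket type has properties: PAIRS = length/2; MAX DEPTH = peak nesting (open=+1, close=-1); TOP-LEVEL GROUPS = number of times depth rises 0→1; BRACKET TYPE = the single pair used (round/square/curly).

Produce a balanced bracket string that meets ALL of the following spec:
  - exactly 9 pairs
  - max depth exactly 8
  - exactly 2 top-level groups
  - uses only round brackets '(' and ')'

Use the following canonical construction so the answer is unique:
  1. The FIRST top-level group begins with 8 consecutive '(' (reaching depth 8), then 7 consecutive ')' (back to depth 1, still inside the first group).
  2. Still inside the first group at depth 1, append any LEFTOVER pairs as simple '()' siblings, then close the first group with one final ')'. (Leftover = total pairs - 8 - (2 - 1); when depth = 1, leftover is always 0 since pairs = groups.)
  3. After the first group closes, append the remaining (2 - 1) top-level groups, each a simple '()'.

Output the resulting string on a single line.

Answer: (((((((())))))))()

Derivation:
Spec: pairs=9 depth=8 groups=2
Leftover pairs = 9 - 8 - (2-1) = 0
First group: deep chain of depth 8 + 0 sibling pairs
Remaining 1 groups: simple '()' each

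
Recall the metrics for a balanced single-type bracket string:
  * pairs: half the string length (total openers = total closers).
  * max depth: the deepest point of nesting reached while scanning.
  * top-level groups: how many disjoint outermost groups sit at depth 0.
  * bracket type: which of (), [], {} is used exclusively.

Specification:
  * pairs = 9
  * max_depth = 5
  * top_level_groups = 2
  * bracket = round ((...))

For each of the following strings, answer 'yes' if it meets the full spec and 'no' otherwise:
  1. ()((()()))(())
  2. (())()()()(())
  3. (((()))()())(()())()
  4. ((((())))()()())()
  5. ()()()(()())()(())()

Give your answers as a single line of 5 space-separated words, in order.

Answer: no no no yes no

Derivation:
String 1 '()((()()))(())': depth seq [1 0 1 2 3 2 3 2 1 0 1 2 1 0]
  -> pairs=7 depth=3 groups=3 -> no
String 2 '(())()()()(())': depth seq [1 2 1 0 1 0 1 0 1 0 1 2 1 0]
  -> pairs=7 depth=2 groups=5 -> no
String 3 '(((()))()())(()())()': depth seq [1 2 3 4 3 2 1 2 1 2 1 0 1 2 1 2 1 0 1 0]
  -> pairs=10 depth=4 groups=3 -> no
String 4 '((((())))()()())()': depth seq [1 2 3 4 5 4 3 2 1 2 1 2 1 2 1 0 1 0]
  -> pairs=9 depth=5 groups=2 -> yes
String 5 '()()()(()())()(())()': depth seq [1 0 1 0 1 0 1 2 1 2 1 0 1 0 1 2 1 0 1 0]
  -> pairs=10 depth=2 groups=7 -> no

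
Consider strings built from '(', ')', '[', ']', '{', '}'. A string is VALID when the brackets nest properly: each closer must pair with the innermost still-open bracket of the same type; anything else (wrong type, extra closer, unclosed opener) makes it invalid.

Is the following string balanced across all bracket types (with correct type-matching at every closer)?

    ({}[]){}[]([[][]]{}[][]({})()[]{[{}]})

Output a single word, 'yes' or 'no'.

Answer: yes

Derivation:
pos 0: push '('; stack = (
pos 1: push '{'; stack = ({
pos 2: '}' matches '{'; pop; stack = (
pos 3: push '['; stack = ([
pos 4: ']' matches '['; pop; stack = (
pos 5: ')' matches '('; pop; stack = (empty)
pos 6: push '{'; stack = {
pos 7: '}' matches '{'; pop; stack = (empty)
pos 8: push '['; stack = [
pos 9: ']' matches '['; pop; stack = (empty)
pos 10: push '('; stack = (
pos 11: push '['; stack = ([
pos 12: push '['; stack = ([[
pos 13: ']' matches '['; pop; stack = ([
pos 14: push '['; stack = ([[
pos 15: ']' matches '['; pop; stack = ([
pos 16: ']' matches '['; pop; stack = (
pos 17: push '{'; stack = ({
pos 18: '}' matches '{'; pop; stack = (
pos 19: push '['; stack = ([
pos 20: ']' matches '['; pop; stack = (
pos 21: push '['; stack = ([
pos 22: ']' matches '['; pop; stack = (
pos 23: push '('; stack = ((
pos 24: push '{'; stack = (({
pos 25: '}' matches '{'; pop; stack = ((
pos 26: ')' matches '('; pop; stack = (
pos 27: push '('; stack = ((
pos 28: ')' matches '('; pop; stack = (
pos 29: push '['; stack = ([
pos 30: ']' matches '['; pop; stack = (
pos 31: push '{'; stack = ({
pos 32: push '['; stack = ({[
pos 33: push '{'; stack = ({[{
pos 34: '}' matches '{'; pop; stack = ({[
pos 35: ']' matches '['; pop; stack = ({
pos 36: '}' matches '{'; pop; stack = (
pos 37: ')' matches '('; pop; stack = (empty)
end: stack empty → VALID
Verdict: properly nested → yes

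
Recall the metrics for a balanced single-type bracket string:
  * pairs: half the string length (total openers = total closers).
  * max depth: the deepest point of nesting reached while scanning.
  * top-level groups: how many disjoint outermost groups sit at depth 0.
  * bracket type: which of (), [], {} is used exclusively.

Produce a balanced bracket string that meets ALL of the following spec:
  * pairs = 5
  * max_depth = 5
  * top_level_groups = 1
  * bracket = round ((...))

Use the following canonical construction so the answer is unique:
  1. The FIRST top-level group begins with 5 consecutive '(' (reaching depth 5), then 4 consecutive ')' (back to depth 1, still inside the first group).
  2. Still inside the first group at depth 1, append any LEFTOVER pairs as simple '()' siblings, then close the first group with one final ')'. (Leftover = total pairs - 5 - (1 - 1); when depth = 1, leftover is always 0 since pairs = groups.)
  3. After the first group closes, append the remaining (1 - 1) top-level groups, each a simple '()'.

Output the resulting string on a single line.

Answer: ((((()))))

Derivation:
Spec: pairs=5 depth=5 groups=1
Leftover pairs = 5 - 5 - (1-1) = 0
First group: deep chain of depth 5 + 0 sibling pairs
Remaining 0 groups: simple '()' each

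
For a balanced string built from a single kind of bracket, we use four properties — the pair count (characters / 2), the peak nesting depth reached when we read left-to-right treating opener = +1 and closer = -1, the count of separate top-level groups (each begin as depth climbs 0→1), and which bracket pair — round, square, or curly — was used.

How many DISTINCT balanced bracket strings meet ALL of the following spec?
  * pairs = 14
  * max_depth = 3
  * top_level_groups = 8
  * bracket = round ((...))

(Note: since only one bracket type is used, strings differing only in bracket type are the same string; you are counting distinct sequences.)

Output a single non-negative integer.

Spec: pairs=14 depth=3 groups=8
Count(depth <= 3) = 10364
Count(depth <= 2) = 1716
Count(depth == 3) = 10364 - 1716 = 8648

Answer: 8648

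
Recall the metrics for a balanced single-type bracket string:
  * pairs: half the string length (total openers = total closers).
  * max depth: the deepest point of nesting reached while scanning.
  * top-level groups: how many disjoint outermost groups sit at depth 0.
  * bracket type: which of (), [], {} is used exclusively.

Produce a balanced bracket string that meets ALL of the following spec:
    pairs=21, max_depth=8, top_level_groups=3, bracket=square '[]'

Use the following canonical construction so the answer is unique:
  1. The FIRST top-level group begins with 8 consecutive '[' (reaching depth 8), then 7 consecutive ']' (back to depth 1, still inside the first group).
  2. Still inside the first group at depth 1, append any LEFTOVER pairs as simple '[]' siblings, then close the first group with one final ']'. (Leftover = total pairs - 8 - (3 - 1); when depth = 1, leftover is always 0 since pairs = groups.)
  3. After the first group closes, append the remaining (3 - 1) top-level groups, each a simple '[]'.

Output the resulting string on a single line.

Spec: pairs=21 depth=8 groups=3
Leftover pairs = 21 - 8 - (3-1) = 11
First group: deep chain of depth 8 + 11 sibling pairs
Remaining 2 groups: simple '[]' each

Answer: [[[[[[[[]]]]]]][][][][][][][][][][][]][][]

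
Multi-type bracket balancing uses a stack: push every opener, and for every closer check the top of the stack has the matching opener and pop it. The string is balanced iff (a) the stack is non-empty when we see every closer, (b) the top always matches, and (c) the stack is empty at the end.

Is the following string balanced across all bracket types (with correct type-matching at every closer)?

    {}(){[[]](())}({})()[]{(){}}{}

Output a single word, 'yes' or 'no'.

Answer: yes

Derivation:
pos 0: push '{'; stack = {
pos 1: '}' matches '{'; pop; stack = (empty)
pos 2: push '('; stack = (
pos 3: ')' matches '('; pop; stack = (empty)
pos 4: push '{'; stack = {
pos 5: push '['; stack = {[
pos 6: push '['; stack = {[[
pos 7: ']' matches '['; pop; stack = {[
pos 8: ']' matches '['; pop; stack = {
pos 9: push '('; stack = {(
pos 10: push '('; stack = {((
pos 11: ')' matches '('; pop; stack = {(
pos 12: ')' matches '('; pop; stack = {
pos 13: '}' matches '{'; pop; stack = (empty)
pos 14: push '('; stack = (
pos 15: push '{'; stack = ({
pos 16: '}' matches '{'; pop; stack = (
pos 17: ')' matches '('; pop; stack = (empty)
pos 18: push '('; stack = (
pos 19: ')' matches '('; pop; stack = (empty)
pos 20: push '['; stack = [
pos 21: ']' matches '['; pop; stack = (empty)
pos 22: push '{'; stack = {
pos 23: push '('; stack = {(
pos 24: ')' matches '('; pop; stack = {
pos 25: push '{'; stack = {{
pos 26: '}' matches '{'; pop; stack = {
pos 27: '}' matches '{'; pop; stack = (empty)
pos 28: push '{'; stack = {
pos 29: '}' matches '{'; pop; stack = (empty)
end: stack empty → VALID
Verdict: properly nested → yes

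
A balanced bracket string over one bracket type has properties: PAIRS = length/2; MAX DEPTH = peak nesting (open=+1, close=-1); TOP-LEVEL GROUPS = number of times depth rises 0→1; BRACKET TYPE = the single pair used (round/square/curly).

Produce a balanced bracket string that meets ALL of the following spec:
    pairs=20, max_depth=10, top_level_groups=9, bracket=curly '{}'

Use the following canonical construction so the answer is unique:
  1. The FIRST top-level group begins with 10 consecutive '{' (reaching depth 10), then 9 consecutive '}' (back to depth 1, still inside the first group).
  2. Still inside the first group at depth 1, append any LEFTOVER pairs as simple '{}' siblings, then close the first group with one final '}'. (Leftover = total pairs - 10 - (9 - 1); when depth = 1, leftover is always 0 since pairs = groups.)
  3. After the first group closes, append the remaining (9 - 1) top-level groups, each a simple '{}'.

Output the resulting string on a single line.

Answer: {{{{{{{{{{}}}}}}}}}{}{}}{}{}{}{}{}{}{}{}

Derivation:
Spec: pairs=20 depth=10 groups=9
Leftover pairs = 20 - 10 - (9-1) = 2
First group: deep chain of depth 10 + 2 sibling pairs
Remaining 8 groups: simple '{}' each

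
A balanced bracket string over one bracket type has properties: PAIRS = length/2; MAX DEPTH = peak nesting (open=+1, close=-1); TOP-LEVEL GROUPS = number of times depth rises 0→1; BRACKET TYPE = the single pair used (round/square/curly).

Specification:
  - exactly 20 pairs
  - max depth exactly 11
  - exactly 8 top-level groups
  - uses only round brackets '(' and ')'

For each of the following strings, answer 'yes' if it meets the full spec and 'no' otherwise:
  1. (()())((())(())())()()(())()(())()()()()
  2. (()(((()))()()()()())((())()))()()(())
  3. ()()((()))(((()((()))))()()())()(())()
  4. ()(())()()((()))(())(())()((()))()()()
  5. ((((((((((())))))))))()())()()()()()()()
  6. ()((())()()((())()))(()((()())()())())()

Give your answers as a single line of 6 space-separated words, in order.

String 1 '(()())((())(())())()()(())()(())()()()()': depth seq [1 2 1 2 1 0 1 2 3 2 1 2 3 2 1 2 1 0 1 0 1 0 1 2 1 0 1 0 1 2 1 0 1 0 1 0 1 0 1 0]
  -> pairs=20 depth=3 groups=11 -> no
String 2 '(()(((()))()()()()())((())()))()()(())': depth seq [1 2 1 2 3 4 5 4 3 2 3 2 3 2 3 2 3 2 3 2 1 2 3 4 3 2 3 2 1 0 1 0 1 0 1 2 1 0]
  -> pairs=19 depth=5 groups=4 -> no
String 3 '()()((()))(((()((()))))()()())()(())()': depth seq [1 0 1 0 1 2 3 2 1 0 1 2 3 4 3 4 5 6 5 4 3 2 1 2 1 2 1 2 1 0 1 0 1 2 1 0 1 0]
  -> pairs=19 depth=6 groups=7 -> no
String 4 '()(())()()((()))(())(())()((()))()()()': depth seq [1 0 1 2 1 0 1 0 1 0 1 2 3 2 1 0 1 2 1 0 1 2 1 0 1 0 1 2 3 2 1 0 1 0 1 0 1 0]
  -> pairs=19 depth=3 groups=12 -> no
String 5 '((((((((((())))))))))()())()()()()()()()': depth seq [1 2 3 4 5 6 7 8 9 10 11 10 9 8 7 6 5 4 3 2 1 2 1 2 1 0 1 0 1 0 1 0 1 0 1 0 1 0 1 0]
  -> pairs=20 depth=11 groups=8 -> yes
String 6 '()((())()()((())()))(()((()())()())())()': depth seq [1 0 1 2 3 2 1 2 1 2 1 2 3 4 3 2 3 2 1 0 1 2 1 2 3 4 3 4 3 2 3 2 3 2 1 2 1 0 1 0]
  -> pairs=20 depth=4 groups=4 -> no

Answer: no no no no yes no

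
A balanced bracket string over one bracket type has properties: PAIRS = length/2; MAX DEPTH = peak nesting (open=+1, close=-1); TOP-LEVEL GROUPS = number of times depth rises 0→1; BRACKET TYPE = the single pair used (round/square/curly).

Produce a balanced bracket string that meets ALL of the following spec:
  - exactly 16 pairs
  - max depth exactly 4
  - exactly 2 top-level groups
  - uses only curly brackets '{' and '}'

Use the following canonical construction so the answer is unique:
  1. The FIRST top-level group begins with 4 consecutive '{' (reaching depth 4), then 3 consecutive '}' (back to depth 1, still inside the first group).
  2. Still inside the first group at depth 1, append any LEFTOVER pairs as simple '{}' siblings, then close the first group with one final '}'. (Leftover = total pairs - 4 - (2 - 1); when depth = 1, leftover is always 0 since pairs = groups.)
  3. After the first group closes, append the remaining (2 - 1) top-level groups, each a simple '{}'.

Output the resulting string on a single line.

Spec: pairs=16 depth=4 groups=2
Leftover pairs = 16 - 4 - (2-1) = 11
First group: deep chain of depth 4 + 11 sibling pairs
Remaining 1 groups: simple '{}' each

Answer: {{{{}}}{}{}{}{}{}{}{}{}{}{}{}}{}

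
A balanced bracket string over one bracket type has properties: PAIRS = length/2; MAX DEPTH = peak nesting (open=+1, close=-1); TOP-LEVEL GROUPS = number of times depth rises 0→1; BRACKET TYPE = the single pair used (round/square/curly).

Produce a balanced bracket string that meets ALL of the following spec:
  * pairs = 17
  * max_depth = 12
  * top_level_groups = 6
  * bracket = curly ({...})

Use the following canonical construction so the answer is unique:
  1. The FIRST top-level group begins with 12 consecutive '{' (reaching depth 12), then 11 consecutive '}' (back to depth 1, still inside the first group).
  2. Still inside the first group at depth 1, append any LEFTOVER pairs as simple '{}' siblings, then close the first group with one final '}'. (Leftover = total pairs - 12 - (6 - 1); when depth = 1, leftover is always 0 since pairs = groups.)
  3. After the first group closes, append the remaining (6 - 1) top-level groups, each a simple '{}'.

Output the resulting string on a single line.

Spec: pairs=17 depth=12 groups=6
Leftover pairs = 17 - 12 - (6-1) = 0
First group: deep chain of depth 12 + 0 sibling pairs
Remaining 5 groups: simple '{}' each

Answer: {{{{{{{{{{{{}}}}}}}}}}}}{}{}{}{}{}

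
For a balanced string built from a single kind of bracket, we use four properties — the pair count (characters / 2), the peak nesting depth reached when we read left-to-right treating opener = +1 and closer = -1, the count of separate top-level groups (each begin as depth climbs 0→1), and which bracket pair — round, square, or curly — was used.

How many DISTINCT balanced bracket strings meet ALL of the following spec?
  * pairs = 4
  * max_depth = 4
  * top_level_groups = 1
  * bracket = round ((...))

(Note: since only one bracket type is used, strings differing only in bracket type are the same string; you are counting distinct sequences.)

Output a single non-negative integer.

Spec: pairs=4 depth=4 groups=1
Count(depth <= 4) = 5
Count(depth <= 3) = 4
Count(depth == 4) = 5 - 4 = 1

Answer: 1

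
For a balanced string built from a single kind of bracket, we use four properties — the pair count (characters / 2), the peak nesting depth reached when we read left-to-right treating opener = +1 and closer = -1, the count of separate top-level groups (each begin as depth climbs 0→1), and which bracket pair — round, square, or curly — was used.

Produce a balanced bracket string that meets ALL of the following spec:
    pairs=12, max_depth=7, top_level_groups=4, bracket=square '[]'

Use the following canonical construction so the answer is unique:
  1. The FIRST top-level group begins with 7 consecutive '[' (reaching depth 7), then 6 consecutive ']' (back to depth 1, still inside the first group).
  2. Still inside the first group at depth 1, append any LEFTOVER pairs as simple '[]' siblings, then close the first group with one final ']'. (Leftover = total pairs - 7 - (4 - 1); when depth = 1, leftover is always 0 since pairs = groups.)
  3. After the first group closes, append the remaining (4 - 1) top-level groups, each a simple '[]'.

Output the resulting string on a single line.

Answer: [[[[[[[]]]]]][][]][][][]

Derivation:
Spec: pairs=12 depth=7 groups=4
Leftover pairs = 12 - 7 - (4-1) = 2
First group: deep chain of depth 7 + 2 sibling pairs
Remaining 3 groups: simple '[]' each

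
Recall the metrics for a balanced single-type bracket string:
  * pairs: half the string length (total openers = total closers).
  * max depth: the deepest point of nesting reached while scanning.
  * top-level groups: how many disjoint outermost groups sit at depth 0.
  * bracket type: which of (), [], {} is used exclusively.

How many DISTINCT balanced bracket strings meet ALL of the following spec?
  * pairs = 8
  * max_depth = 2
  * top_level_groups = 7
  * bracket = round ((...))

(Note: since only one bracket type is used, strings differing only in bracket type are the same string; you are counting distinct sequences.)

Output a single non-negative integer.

Answer: 7

Derivation:
Spec: pairs=8 depth=2 groups=7
Count(depth <= 2) = 7
Count(depth <= 1) = 0
Count(depth == 2) = 7 - 0 = 7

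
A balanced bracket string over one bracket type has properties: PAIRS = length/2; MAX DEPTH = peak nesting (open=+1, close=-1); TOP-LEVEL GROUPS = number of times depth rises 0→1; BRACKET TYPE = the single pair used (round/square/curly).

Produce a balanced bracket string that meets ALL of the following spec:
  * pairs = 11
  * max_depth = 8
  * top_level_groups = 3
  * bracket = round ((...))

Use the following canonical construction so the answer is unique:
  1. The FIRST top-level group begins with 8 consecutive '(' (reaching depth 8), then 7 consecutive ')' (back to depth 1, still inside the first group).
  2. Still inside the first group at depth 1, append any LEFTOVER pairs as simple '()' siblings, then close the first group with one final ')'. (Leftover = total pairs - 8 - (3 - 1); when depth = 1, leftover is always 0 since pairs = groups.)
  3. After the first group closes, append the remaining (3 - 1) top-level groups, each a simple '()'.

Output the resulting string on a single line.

Spec: pairs=11 depth=8 groups=3
Leftover pairs = 11 - 8 - (3-1) = 1
First group: deep chain of depth 8 + 1 sibling pairs
Remaining 2 groups: simple '()' each

Answer: (((((((()))))))())()()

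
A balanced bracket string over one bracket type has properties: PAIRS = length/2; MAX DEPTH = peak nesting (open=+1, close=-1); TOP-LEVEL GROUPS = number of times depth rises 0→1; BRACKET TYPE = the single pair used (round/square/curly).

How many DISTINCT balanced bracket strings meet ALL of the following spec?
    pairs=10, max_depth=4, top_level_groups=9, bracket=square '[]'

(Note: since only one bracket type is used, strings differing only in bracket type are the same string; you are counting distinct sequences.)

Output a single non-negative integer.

Spec: pairs=10 depth=4 groups=9
Count(depth <= 4) = 9
Count(depth <= 3) = 9
Count(depth == 4) = 9 - 9 = 0

Answer: 0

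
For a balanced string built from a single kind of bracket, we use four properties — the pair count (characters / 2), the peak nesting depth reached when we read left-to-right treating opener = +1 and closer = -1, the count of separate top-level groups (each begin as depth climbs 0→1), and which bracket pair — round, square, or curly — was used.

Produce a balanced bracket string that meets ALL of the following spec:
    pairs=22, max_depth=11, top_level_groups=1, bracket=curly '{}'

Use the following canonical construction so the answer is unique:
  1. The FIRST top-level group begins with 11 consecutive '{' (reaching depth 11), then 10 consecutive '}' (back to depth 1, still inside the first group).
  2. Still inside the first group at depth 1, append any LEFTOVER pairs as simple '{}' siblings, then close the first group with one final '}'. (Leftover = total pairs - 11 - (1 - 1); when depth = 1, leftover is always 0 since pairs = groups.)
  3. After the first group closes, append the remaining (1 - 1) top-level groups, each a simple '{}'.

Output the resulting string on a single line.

Spec: pairs=22 depth=11 groups=1
Leftover pairs = 22 - 11 - (1-1) = 11
First group: deep chain of depth 11 + 11 sibling pairs
Remaining 0 groups: simple '{}' each

Answer: {{{{{{{{{{{}}}}}}}}}}{}{}{}{}{}{}{}{}{}{}{}}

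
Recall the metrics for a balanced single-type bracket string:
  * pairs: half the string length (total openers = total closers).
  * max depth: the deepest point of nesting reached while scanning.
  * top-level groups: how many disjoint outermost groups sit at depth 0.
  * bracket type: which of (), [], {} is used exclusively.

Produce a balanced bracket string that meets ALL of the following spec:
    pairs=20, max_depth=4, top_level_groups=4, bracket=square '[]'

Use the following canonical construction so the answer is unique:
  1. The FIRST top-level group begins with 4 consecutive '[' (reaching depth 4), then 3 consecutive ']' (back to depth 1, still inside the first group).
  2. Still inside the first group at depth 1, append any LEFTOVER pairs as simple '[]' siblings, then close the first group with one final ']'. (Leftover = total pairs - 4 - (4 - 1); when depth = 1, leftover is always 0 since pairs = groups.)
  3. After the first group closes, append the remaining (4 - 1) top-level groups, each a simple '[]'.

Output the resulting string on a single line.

Spec: pairs=20 depth=4 groups=4
Leftover pairs = 20 - 4 - (4-1) = 13
First group: deep chain of depth 4 + 13 sibling pairs
Remaining 3 groups: simple '[]' each

Answer: [[[[]]][][][][][][][][][][][][][]][][][]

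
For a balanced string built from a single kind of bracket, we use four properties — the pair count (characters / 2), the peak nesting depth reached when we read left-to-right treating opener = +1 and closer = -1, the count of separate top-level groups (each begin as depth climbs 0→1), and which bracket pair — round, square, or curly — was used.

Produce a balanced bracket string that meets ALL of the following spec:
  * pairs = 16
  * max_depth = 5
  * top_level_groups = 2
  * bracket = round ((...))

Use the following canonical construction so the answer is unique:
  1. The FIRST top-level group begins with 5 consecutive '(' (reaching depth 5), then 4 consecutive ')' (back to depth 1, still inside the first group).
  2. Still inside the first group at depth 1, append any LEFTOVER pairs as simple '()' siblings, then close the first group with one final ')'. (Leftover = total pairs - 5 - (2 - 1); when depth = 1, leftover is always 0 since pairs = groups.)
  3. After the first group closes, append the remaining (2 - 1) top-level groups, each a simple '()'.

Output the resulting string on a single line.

Answer: ((((())))()()()()()()()()()())()

Derivation:
Spec: pairs=16 depth=5 groups=2
Leftover pairs = 16 - 5 - (2-1) = 10
First group: deep chain of depth 5 + 10 sibling pairs
Remaining 1 groups: simple '()' each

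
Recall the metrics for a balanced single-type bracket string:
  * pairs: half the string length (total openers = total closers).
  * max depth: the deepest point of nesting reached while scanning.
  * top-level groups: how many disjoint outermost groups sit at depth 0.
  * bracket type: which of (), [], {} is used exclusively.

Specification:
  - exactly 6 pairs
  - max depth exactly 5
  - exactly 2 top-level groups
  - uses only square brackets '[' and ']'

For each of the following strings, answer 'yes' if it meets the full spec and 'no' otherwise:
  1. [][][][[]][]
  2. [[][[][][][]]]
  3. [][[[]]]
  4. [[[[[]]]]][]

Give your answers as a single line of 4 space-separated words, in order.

String 1 '[][][][[]][]': depth seq [1 0 1 0 1 0 1 2 1 0 1 0]
  -> pairs=6 depth=2 groups=5 -> no
String 2 '[[][[][][][]]]': depth seq [1 2 1 2 3 2 3 2 3 2 3 2 1 0]
  -> pairs=7 depth=3 groups=1 -> no
String 3 '[][[[]]]': depth seq [1 0 1 2 3 2 1 0]
  -> pairs=4 depth=3 groups=2 -> no
String 4 '[[[[[]]]]][]': depth seq [1 2 3 4 5 4 3 2 1 0 1 0]
  -> pairs=6 depth=5 groups=2 -> yes

Answer: no no no yes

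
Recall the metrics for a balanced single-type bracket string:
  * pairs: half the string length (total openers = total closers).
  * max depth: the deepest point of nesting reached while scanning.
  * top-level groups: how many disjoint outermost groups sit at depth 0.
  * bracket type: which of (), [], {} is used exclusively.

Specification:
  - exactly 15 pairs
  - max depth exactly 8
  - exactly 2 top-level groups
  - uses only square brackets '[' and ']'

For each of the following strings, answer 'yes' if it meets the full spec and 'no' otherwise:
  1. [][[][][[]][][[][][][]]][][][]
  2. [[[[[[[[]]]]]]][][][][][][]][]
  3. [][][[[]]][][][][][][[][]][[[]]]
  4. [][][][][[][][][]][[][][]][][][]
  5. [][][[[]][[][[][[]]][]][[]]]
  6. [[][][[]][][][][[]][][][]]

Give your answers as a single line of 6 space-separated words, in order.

String 1 '[][[][][[]][][[][][][]]][][][]': depth seq [1 0 1 2 1 2 1 2 3 2 1 2 1 2 3 2 3 2 3 2 3 2 1 0 1 0 1 0 1 0]
  -> pairs=15 depth=3 groups=5 -> no
String 2 '[[[[[[[[]]]]]]][][][][][][]][]': depth seq [1 2 3 4 5 6 7 8 7 6 5 4 3 2 1 2 1 2 1 2 1 2 1 2 1 2 1 0 1 0]
  -> pairs=15 depth=8 groups=2 -> yes
String 3 '[][][[[]]][][][][][][[][]][[[]]]': depth seq [1 0 1 0 1 2 3 2 1 0 1 0 1 0 1 0 1 0 1 0 1 2 1 2 1 0 1 2 3 2 1 0]
  -> pairs=16 depth=3 groups=10 -> no
String 4 '[][][][][[][][][]][[][][]][][][]': depth seq [1 0 1 0 1 0 1 0 1 2 1 2 1 2 1 2 1 0 1 2 1 2 1 2 1 0 1 0 1 0 1 0]
  -> pairs=16 depth=2 groups=9 -> no
String 5 '[][][[[]][[][[][[]]][]][[]]]': depth seq [1 0 1 0 1 2 3 2 1 2 3 2 3 4 3 4 5 4 3 2 3 2 1 2 3 2 1 0]
  -> pairs=14 depth=5 groups=3 -> no
String 6 '[[][][[]][][][][[]][][][]]': depth seq [1 2 1 2 1 2 3 2 1 2 1 2 1 2 1 2 3 2 1 2 1 2 1 2 1 0]
  -> pairs=13 depth=3 groups=1 -> no

Answer: no yes no no no no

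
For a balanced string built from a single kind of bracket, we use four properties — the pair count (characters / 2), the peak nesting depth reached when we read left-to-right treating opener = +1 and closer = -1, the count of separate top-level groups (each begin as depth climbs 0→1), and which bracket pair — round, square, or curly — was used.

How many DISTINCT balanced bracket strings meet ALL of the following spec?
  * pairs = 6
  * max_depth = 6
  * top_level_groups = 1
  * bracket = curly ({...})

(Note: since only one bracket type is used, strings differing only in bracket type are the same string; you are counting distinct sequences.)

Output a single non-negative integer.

Spec: pairs=6 depth=6 groups=1
Count(depth <= 6) = 42
Count(depth <= 5) = 41
Count(depth == 6) = 42 - 41 = 1

Answer: 1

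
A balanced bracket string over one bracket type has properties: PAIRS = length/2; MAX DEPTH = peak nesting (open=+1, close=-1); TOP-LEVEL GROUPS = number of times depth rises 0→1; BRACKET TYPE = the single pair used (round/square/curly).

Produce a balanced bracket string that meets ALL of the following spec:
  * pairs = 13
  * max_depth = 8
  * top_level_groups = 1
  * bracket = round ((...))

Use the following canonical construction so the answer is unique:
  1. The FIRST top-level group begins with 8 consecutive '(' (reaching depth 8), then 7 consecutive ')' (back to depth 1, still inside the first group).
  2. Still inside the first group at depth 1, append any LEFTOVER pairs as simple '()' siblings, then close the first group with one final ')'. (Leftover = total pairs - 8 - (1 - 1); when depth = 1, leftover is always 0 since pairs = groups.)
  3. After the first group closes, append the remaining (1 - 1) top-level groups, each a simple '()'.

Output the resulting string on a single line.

Answer: (((((((()))))))()()()()())

Derivation:
Spec: pairs=13 depth=8 groups=1
Leftover pairs = 13 - 8 - (1-1) = 5
First group: deep chain of depth 8 + 5 sibling pairs
Remaining 0 groups: simple '()' each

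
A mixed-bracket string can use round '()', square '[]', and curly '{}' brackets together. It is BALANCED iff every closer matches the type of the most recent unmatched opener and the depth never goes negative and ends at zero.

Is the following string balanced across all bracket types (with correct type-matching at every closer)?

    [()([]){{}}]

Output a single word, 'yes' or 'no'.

Answer: yes

Derivation:
pos 0: push '['; stack = [
pos 1: push '('; stack = [(
pos 2: ')' matches '('; pop; stack = [
pos 3: push '('; stack = [(
pos 4: push '['; stack = [([
pos 5: ']' matches '['; pop; stack = [(
pos 6: ')' matches '('; pop; stack = [
pos 7: push '{'; stack = [{
pos 8: push '{'; stack = [{{
pos 9: '}' matches '{'; pop; stack = [{
pos 10: '}' matches '{'; pop; stack = [
pos 11: ']' matches '['; pop; stack = (empty)
end: stack empty → VALID
Verdict: properly nested → yes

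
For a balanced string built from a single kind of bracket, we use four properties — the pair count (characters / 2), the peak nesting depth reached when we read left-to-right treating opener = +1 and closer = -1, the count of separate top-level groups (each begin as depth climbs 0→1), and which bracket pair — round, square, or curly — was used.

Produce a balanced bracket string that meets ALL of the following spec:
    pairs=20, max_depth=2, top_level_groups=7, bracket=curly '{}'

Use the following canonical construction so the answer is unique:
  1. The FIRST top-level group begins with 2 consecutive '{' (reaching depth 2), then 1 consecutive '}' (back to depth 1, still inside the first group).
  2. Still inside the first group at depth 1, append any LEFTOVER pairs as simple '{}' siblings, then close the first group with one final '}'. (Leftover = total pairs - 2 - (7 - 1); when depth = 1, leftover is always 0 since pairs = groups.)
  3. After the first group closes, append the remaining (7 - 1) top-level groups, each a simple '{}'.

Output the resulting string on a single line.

Spec: pairs=20 depth=2 groups=7
Leftover pairs = 20 - 2 - (7-1) = 12
First group: deep chain of depth 2 + 12 sibling pairs
Remaining 6 groups: simple '{}' each

Answer: {{}{}{}{}{}{}{}{}{}{}{}{}{}}{}{}{}{}{}{}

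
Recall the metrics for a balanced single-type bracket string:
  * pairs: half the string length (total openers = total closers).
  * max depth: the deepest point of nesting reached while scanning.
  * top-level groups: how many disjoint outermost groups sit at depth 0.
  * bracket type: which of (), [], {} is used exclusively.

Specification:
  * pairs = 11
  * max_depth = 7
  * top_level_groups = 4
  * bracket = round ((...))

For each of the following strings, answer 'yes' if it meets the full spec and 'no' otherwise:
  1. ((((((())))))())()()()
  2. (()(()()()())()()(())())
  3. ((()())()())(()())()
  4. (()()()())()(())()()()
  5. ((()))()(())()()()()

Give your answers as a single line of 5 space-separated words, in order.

String 1 '((((((())))))())()()()': depth seq [1 2 3 4 5 6 7 6 5 4 3 2 1 2 1 0 1 0 1 0 1 0]
  -> pairs=11 depth=7 groups=4 -> yes
String 2 '(()(()()()())()()(())())': depth seq [1 2 1 2 3 2 3 2 3 2 3 2 1 2 1 2 1 2 3 2 1 2 1 0]
  -> pairs=12 depth=3 groups=1 -> no
String 3 '((()())()())(()())()': depth seq [1 2 3 2 3 2 1 2 1 2 1 0 1 2 1 2 1 0 1 0]
  -> pairs=10 depth=3 groups=3 -> no
String 4 '(()()()())()(())()()()': depth seq [1 2 1 2 1 2 1 2 1 0 1 0 1 2 1 0 1 0 1 0 1 0]
  -> pairs=11 depth=2 groups=6 -> no
String 5 '((()))()(())()()()()': depth seq [1 2 3 2 1 0 1 0 1 2 1 0 1 0 1 0 1 0 1 0]
  -> pairs=10 depth=3 groups=7 -> no

Answer: yes no no no no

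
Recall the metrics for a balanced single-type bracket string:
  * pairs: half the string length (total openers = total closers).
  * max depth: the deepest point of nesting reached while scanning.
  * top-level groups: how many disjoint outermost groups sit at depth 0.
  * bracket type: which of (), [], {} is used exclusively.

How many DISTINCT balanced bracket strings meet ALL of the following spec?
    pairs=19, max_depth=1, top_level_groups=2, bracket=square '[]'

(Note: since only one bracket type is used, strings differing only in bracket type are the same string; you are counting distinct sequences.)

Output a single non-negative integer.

Answer: 0

Derivation:
Spec: pairs=19 depth=1 groups=2
Count(depth <= 1) = 0
Count(depth <= 0) = 0
Count(depth == 1) = 0 - 0 = 0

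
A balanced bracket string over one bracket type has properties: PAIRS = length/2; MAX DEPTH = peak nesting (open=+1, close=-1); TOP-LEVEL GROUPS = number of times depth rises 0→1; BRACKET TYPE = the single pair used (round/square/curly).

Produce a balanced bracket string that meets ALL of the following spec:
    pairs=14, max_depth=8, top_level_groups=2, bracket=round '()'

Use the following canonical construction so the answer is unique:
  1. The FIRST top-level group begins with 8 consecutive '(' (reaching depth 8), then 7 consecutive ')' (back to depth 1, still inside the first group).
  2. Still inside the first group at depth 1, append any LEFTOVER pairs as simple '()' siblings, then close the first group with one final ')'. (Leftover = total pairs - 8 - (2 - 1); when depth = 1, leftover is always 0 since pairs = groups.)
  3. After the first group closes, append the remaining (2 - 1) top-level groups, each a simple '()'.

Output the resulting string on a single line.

Answer: (((((((()))))))()()()()())()

Derivation:
Spec: pairs=14 depth=8 groups=2
Leftover pairs = 14 - 8 - (2-1) = 5
First group: deep chain of depth 8 + 5 sibling pairs
Remaining 1 groups: simple '()' each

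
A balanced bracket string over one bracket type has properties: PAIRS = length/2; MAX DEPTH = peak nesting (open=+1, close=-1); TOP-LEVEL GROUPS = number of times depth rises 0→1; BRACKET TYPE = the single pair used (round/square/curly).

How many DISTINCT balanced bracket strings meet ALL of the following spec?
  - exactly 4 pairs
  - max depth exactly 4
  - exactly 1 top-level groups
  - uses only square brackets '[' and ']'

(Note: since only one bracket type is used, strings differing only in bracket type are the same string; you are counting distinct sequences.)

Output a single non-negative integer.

Answer: 1

Derivation:
Spec: pairs=4 depth=4 groups=1
Count(depth <= 4) = 5
Count(depth <= 3) = 4
Count(depth == 4) = 5 - 4 = 1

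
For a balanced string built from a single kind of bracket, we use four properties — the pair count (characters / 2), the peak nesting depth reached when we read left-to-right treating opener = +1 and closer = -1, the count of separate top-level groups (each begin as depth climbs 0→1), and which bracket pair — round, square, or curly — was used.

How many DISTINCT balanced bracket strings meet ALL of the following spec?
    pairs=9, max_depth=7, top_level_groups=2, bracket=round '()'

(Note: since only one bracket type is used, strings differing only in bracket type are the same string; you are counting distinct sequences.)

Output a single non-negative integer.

Answer: 24

Derivation:
Spec: pairs=9 depth=7 groups=2
Count(depth <= 7) = 1428
Count(depth <= 6) = 1404
Count(depth == 7) = 1428 - 1404 = 24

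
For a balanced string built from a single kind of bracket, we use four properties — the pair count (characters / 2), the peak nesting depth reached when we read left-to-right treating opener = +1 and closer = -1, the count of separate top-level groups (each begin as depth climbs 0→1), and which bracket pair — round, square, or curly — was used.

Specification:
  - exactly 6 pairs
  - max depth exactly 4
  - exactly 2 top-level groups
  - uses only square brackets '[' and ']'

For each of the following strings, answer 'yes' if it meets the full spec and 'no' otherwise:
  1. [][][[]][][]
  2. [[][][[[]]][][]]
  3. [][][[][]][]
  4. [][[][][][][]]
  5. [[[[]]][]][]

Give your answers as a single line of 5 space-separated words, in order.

String 1 '[][][[]][][]': depth seq [1 0 1 0 1 2 1 0 1 0 1 0]
  -> pairs=6 depth=2 groups=5 -> no
String 2 '[[][][[[]]][][]]': depth seq [1 2 1 2 1 2 3 4 3 2 1 2 1 2 1 0]
  -> pairs=8 depth=4 groups=1 -> no
String 3 '[][][[][]][]': depth seq [1 0 1 0 1 2 1 2 1 0 1 0]
  -> pairs=6 depth=2 groups=4 -> no
String 4 '[][[][][][][]]': depth seq [1 0 1 2 1 2 1 2 1 2 1 2 1 0]
  -> pairs=7 depth=2 groups=2 -> no
String 5 '[[[[]]][]][]': depth seq [1 2 3 4 3 2 1 2 1 0 1 0]
  -> pairs=6 depth=4 groups=2 -> yes

Answer: no no no no yes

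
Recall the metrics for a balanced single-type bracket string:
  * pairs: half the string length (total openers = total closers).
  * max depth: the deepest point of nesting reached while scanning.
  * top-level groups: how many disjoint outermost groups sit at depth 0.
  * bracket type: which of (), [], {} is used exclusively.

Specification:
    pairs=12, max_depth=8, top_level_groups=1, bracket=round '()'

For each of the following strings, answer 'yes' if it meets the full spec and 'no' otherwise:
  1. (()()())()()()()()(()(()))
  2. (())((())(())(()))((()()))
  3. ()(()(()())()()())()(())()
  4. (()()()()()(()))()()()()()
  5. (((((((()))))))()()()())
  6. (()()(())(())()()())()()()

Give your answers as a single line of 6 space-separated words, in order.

Answer: no no no no yes no

Derivation:
String 1 '(()()())()()()()()(()(()))': depth seq [1 2 1 2 1 2 1 0 1 0 1 0 1 0 1 0 1 0 1 2 1 2 3 2 1 0]
  -> pairs=13 depth=3 groups=7 -> no
String 2 '(())((())(())(()))((()()))': depth seq [1 2 1 0 1 2 3 2 1 2 3 2 1 2 3 2 1 0 1 2 3 2 3 2 1 0]
  -> pairs=13 depth=3 groups=3 -> no
String 3 '()(()(()())()()())()(())()': depth seq [1 0 1 2 1 2 3 2 3 2 1 2 1 2 1 2 1 0 1 0 1 2 1 0 1 0]
  -> pairs=13 depth=3 groups=5 -> no
String 4 '(()()()()()(()))()()()()()': depth seq [1 2 1 2 1 2 1 2 1 2 1 2 3 2 1 0 1 0 1 0 1 0 1 0 1 0]
  -> pairs=13 depth=3 groups=6 -> no
String 5 '(((((((()))))))()()()())': depth seq [1 2 3 4 5 6 7 8 7 6 5 4 3 2 1 2 1 2 1 2 1 2 1 0]
  -> pairs=12 depth=8 groups=1 -> yes
String 6 '(()()(())(())()()())()()()': depth seq [1 2 1 2 1 2 3 2 1 2 3 2 1 2 1 2 1 2 1 0 1 0 1 0 1 0]
  -> pairs=13 depth=3 groups=4 -> no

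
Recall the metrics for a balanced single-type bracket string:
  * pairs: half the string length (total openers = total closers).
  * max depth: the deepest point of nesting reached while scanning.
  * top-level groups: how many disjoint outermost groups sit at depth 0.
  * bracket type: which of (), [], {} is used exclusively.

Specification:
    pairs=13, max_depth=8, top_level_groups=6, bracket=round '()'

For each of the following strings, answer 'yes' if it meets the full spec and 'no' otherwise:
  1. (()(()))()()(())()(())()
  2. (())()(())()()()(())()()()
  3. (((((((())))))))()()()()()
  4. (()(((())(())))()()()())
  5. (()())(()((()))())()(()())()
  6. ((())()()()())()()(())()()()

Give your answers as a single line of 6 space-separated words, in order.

Answer: no no yes no no no

Derivation:
String 1 '(()(()))()()(())()(())()': depth seq [1 2 1 2 3 2 1 0 1 0 1 0 1 2 1 0 1 0 1 2 1 0 1 0]
  -> pairs=12 depth=3 groups=7 -> no
String 2 '(())()(())()()()(())()()()': depth seq [1 2 1 0 1 0 1 2 1 0 1 0 1 0 1 0 1 2 1 0 1 0 1 0 1 0]
  -> pairs=13 depth=2 groups=10 -> no
String 3 '(((((((())))))))()()()()()': depth seq [1 2 3 4 5 6 7 8 7 6 5 4 3 2 1 0 1 0 1 0 1 0 1 0 1 0]
  -> pairs=13 depth=8 groups=6 -> yes
String 4 '(()(((())(())))()()()())': depth seq [1 2 1 2 3 4 5 4 3 4 5 4 3 2 1 2 1 2 1 2 1 2 1 0]
  -> pairs=12 depth=5 groups=1 -> no
String 5 '(()())(()((()))())()(()())()': depth seq [1 2 1 2 1 0 1 2 1 2 3 4 3 2 1 2 1 0 1 0 1 2 1 2 1 0 1 0]
  -> pairs=14 depth=4 groups=5 -> no
String 6 '((())()()()())()()(())()()()': depth seq [1 2 3 2 1 2 1 2 1 2 1 2 1 0 1 0 1 0 1 2 1 0 1 0 1 0 1 0]
  -> pairs=14 depth=3 groups=7 -> no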